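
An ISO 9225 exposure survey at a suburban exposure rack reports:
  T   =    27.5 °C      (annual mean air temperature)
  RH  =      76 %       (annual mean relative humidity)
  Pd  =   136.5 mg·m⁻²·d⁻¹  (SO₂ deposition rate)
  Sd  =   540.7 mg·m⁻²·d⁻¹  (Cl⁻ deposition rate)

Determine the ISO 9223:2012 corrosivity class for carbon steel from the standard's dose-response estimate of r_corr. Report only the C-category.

carbon steel: temperature factor f = -0.054·(17.5) = -0.9450
  SO₂ term: 1.77·136.5^0.52·exp(0.02·76-0.9450) = 40.55
  Sd branch = 0.102·Sd^0.62·e^(0.033·RH+0.04·T) = 186.2 μm/a
  sum: 40.55 + 186.2 → r_corr = 226.7 μm/a
227 μm/a falls in (200, 700] for carbon steel → category CX

CX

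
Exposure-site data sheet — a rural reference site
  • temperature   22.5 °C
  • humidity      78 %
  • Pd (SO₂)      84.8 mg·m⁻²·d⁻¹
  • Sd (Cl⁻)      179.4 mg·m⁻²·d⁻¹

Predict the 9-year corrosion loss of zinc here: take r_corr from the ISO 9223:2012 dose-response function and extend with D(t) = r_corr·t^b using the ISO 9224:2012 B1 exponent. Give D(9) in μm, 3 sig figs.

D(9) = 33.5 μm

zinc: f(T) = -0.071·(T−10) [T>10 °C] = -0.8875
  Pd branch = 0.0129·Pd^0.44·e^(0.046·RH+f) = 1.355 μm/a
  Sd branch = 0.0175·Sd^0.57·e^(0.008·RH+0.085·T) = 4.259 μm/a
  r_corr = 1.355 + 4.259 = 5.614 μm/a
Power-law: D(9) = r_corr · 9^0.813
  D(9) = 5.614 × 9^0.813 = 5.614 × 5.968 = 33.5 μm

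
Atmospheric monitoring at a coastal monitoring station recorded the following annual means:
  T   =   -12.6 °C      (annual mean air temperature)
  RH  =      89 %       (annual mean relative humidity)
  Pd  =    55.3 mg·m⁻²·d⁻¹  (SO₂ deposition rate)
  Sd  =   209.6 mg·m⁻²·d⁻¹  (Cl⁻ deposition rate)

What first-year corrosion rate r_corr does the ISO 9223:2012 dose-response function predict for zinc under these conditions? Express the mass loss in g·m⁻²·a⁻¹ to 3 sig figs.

r_corr = 15.5 g·m⁻²·a⁻¹

zinc: T≤10 °C ⇒ hinge +0.038·(-12.6−10) = -0.8588
  sulphur-dioxide contribution → 1.916 μm/a
  chloride contribution → 0.2572 μm/a
  ⇒ r_corr(zinc) = 2.173 μm/a
Convert to mass loss: 2.173 μm/a × 7.14 g/cm³ = 15.52 g·m⁻²·a⁻¹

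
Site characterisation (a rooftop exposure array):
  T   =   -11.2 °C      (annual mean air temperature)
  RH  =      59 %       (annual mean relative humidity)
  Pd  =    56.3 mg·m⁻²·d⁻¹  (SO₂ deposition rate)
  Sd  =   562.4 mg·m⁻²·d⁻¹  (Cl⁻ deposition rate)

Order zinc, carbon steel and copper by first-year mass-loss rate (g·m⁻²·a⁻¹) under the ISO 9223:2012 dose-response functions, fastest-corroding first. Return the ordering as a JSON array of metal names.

["carbon steel", "zinc", "copper"]

zinc: T≤10 °C ⇒ hinge +0.038·(-11.2−10) = -0.8056
  sulphur-dioxide contribution → 0.5124 μm/a
  chloride contribution → 0.4 μm/a
  total first-year rate 0.9125 μm/a
  mass loss = 0.9125 μm/a × 7.14 g/cm³ = 6.515 g·m⁻²·a⁻¹
carbon steel: f(T) = +0.150·(T−10) [T≤10 °C] = -3.1800
  sulphur-dioxide contribution → 1.948 μm/a
  chloride contribution → 23.15 μm/a
  ⇒ r_corr(carbon steel) = 25.1 μm/a
  mass loss = 25.1 μm/a × 7.85 g/cm³ = 197.1 g·m⁻²·a⁻¹
copper: f(T) = +0.126·(T−10) [T≤10 °C] = -2.6712
  sulphur-dioxide contribution → 0.03397 μm/a
  chloride contribution → 0.2737 μm/a
  ⇒ r_corr(copper) = 0.3077 μm/a
  mass loss = 0.3077 μm/a × 8.96 g/cm³ = 2.757 g·m⁻²·a⁻¹
Ordering by g·m⁻²·a⁻¹: carbon steel (197) > zinc (6.51) > copper (2.76)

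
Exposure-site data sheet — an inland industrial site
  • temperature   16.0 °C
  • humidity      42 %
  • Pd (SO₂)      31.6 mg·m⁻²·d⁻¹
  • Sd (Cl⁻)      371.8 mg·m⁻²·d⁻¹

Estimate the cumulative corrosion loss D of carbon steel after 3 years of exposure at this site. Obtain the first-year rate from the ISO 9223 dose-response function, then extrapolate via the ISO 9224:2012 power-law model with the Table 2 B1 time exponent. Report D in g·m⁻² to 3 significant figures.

carbon steel: T>10 °C ⇒ hinge -0.054·(16.0−10) = -0.3240
  Pd branch = 1.77·Pd^0.52·e^(0.02·RH+f) = 17.86 μm/a
  Cl⁻ term: 0.102·371.8^0.62·exp(0.033·42+0.04·16.0) = 30.34
  r_corr = 17.86 + 30.34 = 48.21 μm/a
Long-term exponent b (ISO 9224 Table 2, B1) = 0.523
  D(3) = 48.21 × 3^0.523 = 48.21 × 1.776 = 85.63 μm
  Mass loss = 85.63 μm × 7.85 g/cm³ = 672.2 g·m⁻²

D(3) = 672 g·m⁻²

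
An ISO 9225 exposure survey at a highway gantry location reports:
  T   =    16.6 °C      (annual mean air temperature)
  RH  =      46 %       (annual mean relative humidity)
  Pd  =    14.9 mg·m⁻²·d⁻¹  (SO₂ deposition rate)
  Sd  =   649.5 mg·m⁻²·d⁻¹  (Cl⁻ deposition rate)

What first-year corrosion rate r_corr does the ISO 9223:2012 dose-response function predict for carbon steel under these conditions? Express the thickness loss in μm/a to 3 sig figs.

r_corr = 62.8 μm/a

carbon steel: T>10 °C ⇒ hinge -0.054·(16.6−10) = -0.3564
  Pd branch = 1.77·Pd^0.52·e^(0.02·RH+f) = 12.67 μm/a
  Sd branch = 0.102·Sd^0.62·e^(0.033·RH+0.04·T) = 50.12 μm/a
  sum: 12.67 + 50.12 → r_corr = 62.79 μm/a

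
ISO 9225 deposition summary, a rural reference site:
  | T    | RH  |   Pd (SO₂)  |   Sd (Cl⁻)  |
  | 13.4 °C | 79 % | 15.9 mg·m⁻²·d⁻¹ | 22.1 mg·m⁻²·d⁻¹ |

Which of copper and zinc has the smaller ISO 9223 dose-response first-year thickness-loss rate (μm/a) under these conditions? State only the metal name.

copper

copper: temperature factor f = -0.080·(3.4) = -0.2720
  Pd branch = 0.0053·Pd^0.26·e^(0.059·RH+f) = 0.8765 μm/a
  Cl⁻ term: 0.01025·22.1^0.27·exp(0.036·79+0.049·13.4) = 0.7834
  sum: 0.8765 + 0.7834 → r_corr = 1.66 μm/a
zinc: temperature factor f = -0.071·(3.4) = -0.2414
  Pd branch = 0.0129·Pd^0.44·e^(0.046·RH+f) = 1.296 μm/a
  Sd branch = 0.0175·Sd^0.57·e^(0.008·RH+0.085·T) = 0.6005 μm/a
  sum: 1.296 + 0.6005 → r_corr = 1.896 μm/a
Ordering by μm/a: zinc (1.9) > copper (1.66)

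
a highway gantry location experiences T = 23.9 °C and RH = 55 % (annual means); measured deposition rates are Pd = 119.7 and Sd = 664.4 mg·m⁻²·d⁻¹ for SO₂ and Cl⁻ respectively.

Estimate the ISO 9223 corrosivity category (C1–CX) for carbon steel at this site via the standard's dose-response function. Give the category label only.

C5

carbon steel: f(T) = -0.054·(T−10) [T>10 °C] = -0.7506
  SO₂ term: 1.77·119.7^0.52·exp(0.02·55-0.7506) = 30.22
  Cl⁻ term: 0.102·664.4^0.62·exp(0.033·55+0.04·23.9) = 91.61
  sum: 30.22 + 91.61 → r_corr = 121.8 μm/a
Category bounds: 80…200 μm/a bracket r_corr ⇒ C5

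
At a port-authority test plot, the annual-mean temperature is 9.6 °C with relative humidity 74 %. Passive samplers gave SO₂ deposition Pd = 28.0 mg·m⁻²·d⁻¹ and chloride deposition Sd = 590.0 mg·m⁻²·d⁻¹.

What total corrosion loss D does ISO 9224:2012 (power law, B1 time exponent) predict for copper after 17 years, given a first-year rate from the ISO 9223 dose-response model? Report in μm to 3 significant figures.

D(17) = 15.0 μm

copper: f(T) = +0.126·(T−10) [T≤10 °C] = -0.0504
  SO₂ term: 0.0053·28.0^0.26·exp(0.059·74-0.0504) = 0.9436
  Sd branch = 0.01025·Sd^0.27·e^(0.036·RH+0.049·T) = 1.319 μm/a
  r_corr = 0.9436 + 1.319 = 2.262 μm/a
Long-term exponent b (ISO 9224 Table 2, B1) = 0.667
  D(17) = 2.262 × 17^0.667 = 2.262 × 6.618 = 14.97 μm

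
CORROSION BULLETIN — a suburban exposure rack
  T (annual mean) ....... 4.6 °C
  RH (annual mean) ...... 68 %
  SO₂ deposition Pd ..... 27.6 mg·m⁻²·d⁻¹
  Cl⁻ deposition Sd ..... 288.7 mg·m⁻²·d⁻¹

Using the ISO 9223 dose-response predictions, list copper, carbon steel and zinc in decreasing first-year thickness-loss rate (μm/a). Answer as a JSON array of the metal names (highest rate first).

["carbon steel", "zinc", "copper"]

copper: f(T) = +0.126·(T−10) [T≤10 °C] = -0.6804
  sulphur-dioxide contribution → 0.3514 μm/a
  chloride contribution → 0.6856 μm/a
  ⇒ r_corr(copper) = 1.037 μm/a
carbon steel: f(T) = +0.150·(T−10) [T≤10 °C] = -0.8100
  sulphur-dioxide contribution → 17.22 μm/a
  chloride contribution → 38.77 μm/a
  ⇒ r_corr(carbon steel) = 56 μm/a
zinc: T≤10 °C ⇒ hinge +0.038·(4.6−10) = -0.2052
  sulphur-dioxide contribution → 1.033 μm/a
  chloride contribution → 1.126 μm/a
  ⇒ r_corr(zinc) = 2.159 μm/a
Ordering by μm/a: carbon steel (56) > zinc (2.16) > copper (1.04)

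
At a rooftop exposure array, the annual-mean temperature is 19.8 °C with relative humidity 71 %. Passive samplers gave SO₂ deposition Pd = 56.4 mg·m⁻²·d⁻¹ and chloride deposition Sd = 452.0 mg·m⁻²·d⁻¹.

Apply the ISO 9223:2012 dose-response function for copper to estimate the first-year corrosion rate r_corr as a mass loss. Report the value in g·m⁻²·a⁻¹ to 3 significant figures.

r_corr = 20.3 g·m⁻²·a⁻¹

copper: f(T) = -0.080·(T−10) [T>10 °C] = -0.7840
  Pd branch = 0.0053·Pd^0.26·e^(0.059·RH+f) = 0.4554 μm/a
  Sd branch = 0.01025·Sd^0.27·e^(0.036·RH+0.049·T) = 1.816 μm/a
  sum: 0.4554 + 1.816 → r_corr = 2.271 μm/a
Convert to mass loss: 2.271 μm/a × 8.96 g/cm³ = 20.35 g·m⁻²·a⁻¹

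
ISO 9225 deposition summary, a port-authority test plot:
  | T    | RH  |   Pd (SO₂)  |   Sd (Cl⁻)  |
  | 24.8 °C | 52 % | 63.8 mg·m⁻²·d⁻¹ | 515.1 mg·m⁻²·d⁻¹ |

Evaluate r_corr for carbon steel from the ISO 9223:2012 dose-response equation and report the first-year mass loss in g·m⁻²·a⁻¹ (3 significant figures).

carbon steel: T>10 °C ⇒ hinge -0.054·(24.8−10) = -0.7992
  SO₂ term: 1.77·63.8^0.52·exp(0.02·52-0.7992) = 19.55
  Cl⁻ term: 0.102·515.1^0.62·exp(0.033·52+0.04·24.8) = 73.46
  r_corr = 19.55 + 73.46 = 93 μm/a
Convert to mass loss: 93 μm/a × 7.85 g/cm³ = 730.1 g·m⁻²·a⁻¹

r_corr = 730 g·m⁻²·a⁻¹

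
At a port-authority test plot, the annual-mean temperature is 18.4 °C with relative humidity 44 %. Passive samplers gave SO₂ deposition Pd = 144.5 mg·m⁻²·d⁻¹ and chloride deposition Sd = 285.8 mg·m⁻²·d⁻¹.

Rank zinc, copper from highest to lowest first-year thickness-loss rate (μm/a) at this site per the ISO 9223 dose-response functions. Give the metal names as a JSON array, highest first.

zinc: temperature factor f = -0.071·(8.4) = -0.5964
  SO₂ term: 0.0129·144.5^0.44·exp(0.046·44-0.5964) = 0.4797
  Cl⁻ term: 0.0175·285.8^0.57·exp(0.008·44+0.085·18.4) = 2.986
  sum: 0.4797 + 2.986 → r_corr = 3.466 μm/a
copper: temperature factor f = -0.080·(8.4) = -0.6720
  Pd branch = 0.0053·Pd^0.26·e^(0.059·RH+f) = 0.1323 μm/a
  Cl⁻ term: 0.01025·285.8^0.27·exp(0.036·44+0.049·18.4) = 0.5667
  r_corr = 0.1323 + 0.5667 = 0.6989 μm/a
Ordering by μm/a: zinc (3.47) > copper (0.699)

["zinc", "copper"]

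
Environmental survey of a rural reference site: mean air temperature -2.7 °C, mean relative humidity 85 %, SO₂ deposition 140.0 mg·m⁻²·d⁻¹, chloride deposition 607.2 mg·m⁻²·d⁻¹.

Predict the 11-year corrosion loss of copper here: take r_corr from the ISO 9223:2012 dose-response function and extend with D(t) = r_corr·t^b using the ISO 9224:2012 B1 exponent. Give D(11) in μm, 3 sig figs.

copper: temperature factor f = +0.126·(-12.7) = -1.6002
  sulphur-dioxide contribution → 0.5825 μm/a
  chloride contribution → 1.081 μm/a
  total first-year rate 1.663 μm/a
Power-law: D(11) = r_corr · 11^0.667
  D(11) = 1.663 × 11^0.667 = 1.663 × 4.95 = 8.233 μm

D(11) = 8.23 μm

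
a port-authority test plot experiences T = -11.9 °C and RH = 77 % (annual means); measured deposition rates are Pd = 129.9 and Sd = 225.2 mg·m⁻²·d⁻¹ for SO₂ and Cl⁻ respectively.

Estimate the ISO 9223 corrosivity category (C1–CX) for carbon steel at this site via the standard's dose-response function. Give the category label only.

carbon steel: f(T) = +0.150·(T−10) [T≤10 °C] = -3.2850
  SO₂ term: 1.77·129.9^0.52·exp(0.02·77-3.2850) = 3.883
  Cl⁻ term: 0.102·225.2^0.62·exp(0.033·77+0.04·-11.9) = 23.12
  sum: 3.883 + 23.12 → r_corr = 27 μm/a
27 μm/a falls in (25, 50] for carbon steel → category C3

C3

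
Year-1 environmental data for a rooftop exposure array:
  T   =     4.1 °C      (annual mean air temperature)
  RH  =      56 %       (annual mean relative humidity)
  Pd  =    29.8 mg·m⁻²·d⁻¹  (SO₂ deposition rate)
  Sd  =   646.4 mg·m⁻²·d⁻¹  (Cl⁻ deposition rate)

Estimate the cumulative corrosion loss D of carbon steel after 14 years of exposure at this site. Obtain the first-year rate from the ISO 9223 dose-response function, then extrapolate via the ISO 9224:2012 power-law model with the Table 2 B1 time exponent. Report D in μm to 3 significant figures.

D(14) = 220 μm

carbon steel: f(T) = +0.150·(T−10) [T≤10 °C] = -0.8850
  Pd branch = 1.77·Pd^0.52·e^(0.02·RH+f) = 13.08 μm/a
  Sd branch = 0.102·Sd^0.62·e^(0.033·RH+0.04·T) = 42.16 μm/a
  sum: 13.08 + 42.16 → r_corr = 55.24 μm/a
Long-term exponent b (ISO 9224 Table 2, B1) = 0.523
  D(14) = 55.24 × 14^0.523 = 55.24 × 3.976 = 219.6 μm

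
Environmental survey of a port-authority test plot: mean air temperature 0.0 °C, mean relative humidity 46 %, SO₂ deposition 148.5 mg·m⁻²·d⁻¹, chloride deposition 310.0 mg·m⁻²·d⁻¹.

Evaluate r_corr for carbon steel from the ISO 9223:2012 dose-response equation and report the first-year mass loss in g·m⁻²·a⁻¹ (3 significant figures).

carbon steel: temperature factor f = +0.150·(-10.0) = -1.5000
  sulphur-dioxide contribution → 13.35 μm/a
  chloride contribution → 16.31 μm/a
  ⇒ r_corr(carbon steel) = 29.66 μm/a
Convert to mass loss: 29.66 μm/a × 7.85 g/cm³ = 232.8 g·m⁻²·a⁻¹

r_corr = 233 g·m⁻²·a⁻¹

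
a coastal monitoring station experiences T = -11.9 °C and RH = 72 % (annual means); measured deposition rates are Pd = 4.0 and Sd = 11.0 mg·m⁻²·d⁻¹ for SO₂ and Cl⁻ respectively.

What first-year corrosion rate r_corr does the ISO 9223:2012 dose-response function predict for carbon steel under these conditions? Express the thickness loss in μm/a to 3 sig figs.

carbon steel: T≤10 °C ⇒ hinge +0.150·(-11.9−10) = -3.2850
  sulphur-dioxide contribution → 0.5751 μm/a
  chloride contribution → 3.016 μm/a
  ⇒ r_corr(carbon steel) = 3.591 μm/a

r_corr = 3.59 μm/a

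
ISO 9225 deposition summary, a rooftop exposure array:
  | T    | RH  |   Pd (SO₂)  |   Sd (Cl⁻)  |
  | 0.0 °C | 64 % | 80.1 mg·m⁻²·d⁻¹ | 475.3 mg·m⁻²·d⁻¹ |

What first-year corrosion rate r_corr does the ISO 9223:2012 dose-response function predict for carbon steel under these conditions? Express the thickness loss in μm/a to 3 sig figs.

r_corr = 52.4 μm/a

carbon steel: T≤10 °C ⇒ hinge +0.150·(0.0−10) = -1.5000
  sulphur-dioxide contribution → 13.88 μm/a
  chloride contribution → 38.51 μm/a
  ⇒ r_corr(carbon steel) = 52.39 μm/a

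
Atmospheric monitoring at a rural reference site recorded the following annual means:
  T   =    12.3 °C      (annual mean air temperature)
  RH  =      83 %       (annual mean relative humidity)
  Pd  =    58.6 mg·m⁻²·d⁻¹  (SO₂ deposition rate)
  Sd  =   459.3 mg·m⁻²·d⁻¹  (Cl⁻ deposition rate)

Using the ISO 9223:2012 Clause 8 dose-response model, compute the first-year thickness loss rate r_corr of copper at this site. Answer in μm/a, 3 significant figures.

copper: T>10 °C ⇒ hinge -0.080·(12.3−10) = -0.1840
  Pd branch = 0.0053·Pd^0.26·e^(0.059·RH+f) = 1.701 μm/a
  Sd branch = 0.01025·Sd^0.27·e^(0.036·RH+0.049·T) = 1.945 μm/a
  r_corr = 1.701 + 1.945 = 3.646 μm/a

r_corr = 3.65 μm/a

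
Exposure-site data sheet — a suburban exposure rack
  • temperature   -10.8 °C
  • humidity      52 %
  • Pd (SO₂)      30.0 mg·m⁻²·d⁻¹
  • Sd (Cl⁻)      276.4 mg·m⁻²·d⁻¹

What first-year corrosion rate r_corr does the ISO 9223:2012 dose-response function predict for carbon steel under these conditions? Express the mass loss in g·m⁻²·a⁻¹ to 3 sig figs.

carbon steel: temperature factor f = +0.150·(-20.8) = -3.1200
  SO₂ term: 1.77·30.0^0.52·exp(0.02·52-3.1200) = 1.296
  Cl⁻ term: 0.102·276.4^0.62·exp(0.033·52+0.04·-10.8) = 12.02
  r_corr = 1.296 + 12.02 = 13.32 μm/a
Convert to mass loss: 13.32 μm/a × 7.85 g/cm³ = 104.6 g·m⁻²·a⁻¹

r_corr = 105 g·m⁻²·a⁻¹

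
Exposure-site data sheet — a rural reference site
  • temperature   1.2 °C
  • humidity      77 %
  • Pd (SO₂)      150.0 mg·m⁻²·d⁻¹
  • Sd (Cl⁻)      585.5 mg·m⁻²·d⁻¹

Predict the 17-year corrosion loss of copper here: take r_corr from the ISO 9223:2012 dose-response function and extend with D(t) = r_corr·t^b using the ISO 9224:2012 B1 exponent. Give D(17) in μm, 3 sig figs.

copper: temperature factor f = +0.126·(-8.8) = -1.1088
  SO₂ term: 0.0053·150.0^0.26·exp(0.059·77-1.1088) = 0.6047
  Sd branch = 0.01025·Sd^0.27·e^(0.036·RH+0.049·T) = 0.9713 μm/a
  sum: 0.6047 + 0.9713 → r_corr = 1.576 μm/a
Long-term exponent b (ISO 9224 Table 2, B1) = 0.667
  D(17) = 1.576 × 17^0.667 = 1.576 × 6.618 = 10.43 μm

D(17) = 10.4 μm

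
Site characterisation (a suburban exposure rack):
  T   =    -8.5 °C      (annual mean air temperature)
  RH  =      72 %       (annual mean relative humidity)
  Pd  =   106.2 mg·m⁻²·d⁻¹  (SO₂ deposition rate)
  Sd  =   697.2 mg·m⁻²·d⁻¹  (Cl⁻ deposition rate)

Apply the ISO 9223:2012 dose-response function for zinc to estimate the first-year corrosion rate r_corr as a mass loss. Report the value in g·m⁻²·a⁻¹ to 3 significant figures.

zinc: temperature factor f = +0.038·(-18.5) = -0.7030
  sulphur-dioxide contribution → 1.365 μm/a
  chloride contribution → 0.6311 μm/a
  ⇒ r_corr(zinc) = 1.996 μm/a
Convert to mass loss: 1.996 μm/a × 7.14 g/cm³ = 14.25 g·m⁻²·a⁻¹

r_corr = 14.3 g·m⁻²·a⁻¹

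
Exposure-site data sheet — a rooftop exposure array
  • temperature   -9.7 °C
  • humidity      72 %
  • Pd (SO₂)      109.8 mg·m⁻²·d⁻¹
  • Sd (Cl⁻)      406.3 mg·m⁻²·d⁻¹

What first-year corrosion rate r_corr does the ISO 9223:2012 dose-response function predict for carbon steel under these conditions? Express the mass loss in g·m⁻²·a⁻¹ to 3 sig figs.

carbon steel: T≤10 °C ⇒ hinge +0.150·(-9.7−10) = -2.9550
  SO₂ term: 1.77·109.8^0.52·exp(0.02·72-2.9550) = 4.478
  Sd branch = 0.102·Sd^0.62·e^(0.033·RH+0.04·T) = 30.86 μm/a
  r_corr = 4.478 + 30.86 = 35.34 μm/a
Convert to mass loss: 35.34 μm/a × 7.85 g/cm³ = 277.4 g·m⁻²·a⁻¹

r_corr = 277 g·m⁻²·a⁻¹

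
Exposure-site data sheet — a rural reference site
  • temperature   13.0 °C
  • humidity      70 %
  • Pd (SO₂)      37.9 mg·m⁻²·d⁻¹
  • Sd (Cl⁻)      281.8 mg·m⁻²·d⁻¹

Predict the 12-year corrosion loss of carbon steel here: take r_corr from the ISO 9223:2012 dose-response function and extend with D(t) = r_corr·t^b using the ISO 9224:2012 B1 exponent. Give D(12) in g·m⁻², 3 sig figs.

carbon steel: temperature factor f = -0.054·(3.0) = -0.1620
  sulphur-dioxide contribution → 40.41 μm/a
  chloride contribution → 57.1 μm/a
  ⇒ r_corr(carbon steel) = 97.51 μm/a
Power-law: D(12) = r_corr · 12^0.523
  D(12) = 97.51 × 12^0.523 = 97.51 × 3.668 = 357.7 μm
  Mass loss = 357.7 μm × 7.85 g/cm³ = 2808 g·m⁻²

D(12) = 2.81e+03 g·m⁻²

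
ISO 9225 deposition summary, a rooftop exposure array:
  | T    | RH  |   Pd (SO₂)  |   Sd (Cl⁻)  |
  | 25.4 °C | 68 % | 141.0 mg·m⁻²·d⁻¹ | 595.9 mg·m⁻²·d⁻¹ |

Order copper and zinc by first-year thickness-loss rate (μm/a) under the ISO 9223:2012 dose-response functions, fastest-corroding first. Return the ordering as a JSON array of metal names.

copper: temperature factor f = -0.080·(15.4) = -1.2320
  sulphur-dioxide contribution → 0.3093 μm/a
  chloride contribution → 2.31 μm/a
  ⇒ r_corr(copper) = 2.62 μm/a
zinc: temperature factor f = -0.071·(15.4) = -1.0934
  sulphur-dioxide contribution → 0.8707 μm/a
  chloride contribution → 9.972 μm/a
  total first-year rate 10.84 μm/a
Ordering by μm/a: zinc (10.8) > copper (2.62)

["zinc", "copper"]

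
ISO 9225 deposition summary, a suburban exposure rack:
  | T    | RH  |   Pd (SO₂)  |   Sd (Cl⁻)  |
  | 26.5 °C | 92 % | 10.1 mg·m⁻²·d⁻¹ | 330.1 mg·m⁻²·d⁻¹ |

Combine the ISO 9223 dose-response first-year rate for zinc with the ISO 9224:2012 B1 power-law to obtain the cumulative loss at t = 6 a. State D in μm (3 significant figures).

D(6) = 43.9 μm

zinc: T>10 °C ⇒ hinge -0.071·(26.5−10) = -1.1715
  sulphur-dioxide contribution → 0.7615 μm/a
  chloride contribution → 9.474 μm/a
  total first-year rate 10.24 μm/a
Power-law: D(6) = r_corr · 6^0.813
  D(6) = 10.24 × 6^0.813 = 10.24 × 4.292 = 43.93 μm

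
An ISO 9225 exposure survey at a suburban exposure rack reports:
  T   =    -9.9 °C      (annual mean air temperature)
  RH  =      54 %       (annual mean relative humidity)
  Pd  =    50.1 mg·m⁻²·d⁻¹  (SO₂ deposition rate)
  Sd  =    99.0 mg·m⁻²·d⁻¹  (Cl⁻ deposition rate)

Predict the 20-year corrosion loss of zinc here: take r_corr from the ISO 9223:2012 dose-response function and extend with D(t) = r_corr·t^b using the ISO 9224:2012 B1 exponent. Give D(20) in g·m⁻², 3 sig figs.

D(20) = 46.1 g·m⁻²

zinc: temperature factor f = +0.038·(-19.9) = -0.7562
  SO₂ term: 0.0129·50.1^0.44·exp(0.046·54-0.7562) = 0.4063
  Cl⁻ term: 0.0175·99.0^0.57·exp(0.008·54+0.085·-9.9) = 0.1595
  r_corr = 0.4063 + 0.1595 = 0.5658 μm/a
Power-law: D(20) = r_corr · 20^0.813
  D(20) = 0.5658 × 20^0.813 = 0.5658 × 11.42 = 6.463 μm
  Mass loss = 6.463 μm × 7.14 g/cm³ = 46.14 g·m⁻²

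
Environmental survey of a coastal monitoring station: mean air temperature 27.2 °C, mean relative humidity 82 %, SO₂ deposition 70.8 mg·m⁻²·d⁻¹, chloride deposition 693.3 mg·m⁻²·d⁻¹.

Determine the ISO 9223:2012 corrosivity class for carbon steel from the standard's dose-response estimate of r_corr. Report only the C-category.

carbon steel: temperature factor f = -0.054·(17.2) = -0.9288
  sulphur-dioxide contribution → 33.03 μm/a
  chloride contribution → 261.6 μm/a
  ⇒ r_corr(carbon steel) = 294.7 μm/a
ISO 9223 Table 2 (carbon steel): 200 < 295 ≤ 700 μm/a ⇒ CX

CX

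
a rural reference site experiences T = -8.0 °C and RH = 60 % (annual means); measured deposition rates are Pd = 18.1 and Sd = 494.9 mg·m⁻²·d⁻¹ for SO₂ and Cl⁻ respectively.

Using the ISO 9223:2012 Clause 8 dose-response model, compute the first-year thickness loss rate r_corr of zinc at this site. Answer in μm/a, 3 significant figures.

zinc: temperature factor f = +0.038·(-18.0) = -0.6840
  Pd branch = 0.0129·Pd^0.44·e^(0.046·RH+f) = 0.3678 μm/a
  Sd branch = 0.0175·Sd^0.57·e^(0.008·RH+0.085·T) = 0.4921 μm/a
  r_corr = 0.3678 + 0.4921 = 0.8599 μm/a

r_corr = 0.860 μm/a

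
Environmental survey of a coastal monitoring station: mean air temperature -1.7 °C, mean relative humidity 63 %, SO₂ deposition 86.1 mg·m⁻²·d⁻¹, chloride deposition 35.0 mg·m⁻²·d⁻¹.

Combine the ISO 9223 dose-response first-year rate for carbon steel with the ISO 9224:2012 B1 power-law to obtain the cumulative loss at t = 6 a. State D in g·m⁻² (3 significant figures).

D(6) = 358 g·m⁻²

carbon steel: temperature factor f = +0.150·(-11.7) = -1.7550
  Pd branch = 1.77·Pd^0.52·e^(0.02·RH+f) = 10.94 μm/a
  Cl⁻ term: 0.102·35.0^0.62·exp(0.033·63+0.04·-1.7) = 6.907
  sum: 10.94 + 6.907 → r_corr = 17.85 μm/a
ISO 9224: D(t) = r_corr · t^b with b = 0.523 (carbon steel, B1)
  D(6) = 17.85 × 6^0.523 = 17.85 × 2.553 = 45.57 μm
  Mass loss = 45.57 μm × 7.85 g/cm³ = 357.7 g·m⁻²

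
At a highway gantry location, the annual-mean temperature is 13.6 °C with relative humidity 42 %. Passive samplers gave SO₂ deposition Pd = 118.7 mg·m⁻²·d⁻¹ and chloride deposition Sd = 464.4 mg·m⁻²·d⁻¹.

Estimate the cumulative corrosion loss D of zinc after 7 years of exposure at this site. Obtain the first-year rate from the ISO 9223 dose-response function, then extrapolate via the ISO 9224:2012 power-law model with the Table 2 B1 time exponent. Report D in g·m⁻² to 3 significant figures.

zinc: f(T) = -0.071·(T−10) [T>10 °C] = -0.2556
  Pd branch = 0.0129·Pd^0.44·e^(0.046·RH+f) = 0.5642 μm/a
  Cl⁻ term: 0.0175·464.4^0.57·exp(0.008·42+0.085·13.6) = 2.577
  r_corr = 0.5642 + 2.577 = 3.141 μm/a
Long-term exponent b (ISO 9224 Table 2, B1) = 0.813
  D(7) = 3.141 × 7^0.813 = 3.141 × 4.865 = 15.28 μm
  Mass loss = 15.28 μm × 7.14 g/cm³ = 109.1 g·m⁻²

D(7) = 109 g·m⁻²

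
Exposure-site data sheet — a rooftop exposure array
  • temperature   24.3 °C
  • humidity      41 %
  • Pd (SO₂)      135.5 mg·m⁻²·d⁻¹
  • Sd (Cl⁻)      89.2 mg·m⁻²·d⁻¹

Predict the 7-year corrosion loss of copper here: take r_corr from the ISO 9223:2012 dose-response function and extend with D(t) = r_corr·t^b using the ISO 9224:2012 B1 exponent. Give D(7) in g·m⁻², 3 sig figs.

D(7) = 18.5 g·m⁻²

copper: temperature factor f = -0.080·(14.3) = -1.1440
  Pd branch = 0.0053·Pd^0.26·e^(0.059·RH+f) = 0.06797 μm/a
  Cl⁻ term: 0.01025·89.2^0.27·exp(0.036·41+0.049·24.3) = 0.496
  r_corr = 0.06797 + 0.496 = 0.5639 μm/a
Power-law: D(7) = r_corr · 7^0.667
  D(7) = 0.5639 × 7^0.667 = 0.5639 × 3.662 = 2.065 μm
  Mass loss = 2.065 μm × 8.96 g/cm³ = 18.5 g·m⁻²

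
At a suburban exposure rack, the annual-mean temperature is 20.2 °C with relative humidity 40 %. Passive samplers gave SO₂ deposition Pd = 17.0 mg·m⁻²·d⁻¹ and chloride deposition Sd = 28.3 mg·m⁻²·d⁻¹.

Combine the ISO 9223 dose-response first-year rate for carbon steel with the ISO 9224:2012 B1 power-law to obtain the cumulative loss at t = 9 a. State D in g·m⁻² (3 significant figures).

carbon steel: f(T) = -0.054·(T−10) [T>10 °C] = -0.5508
  sulphur-dioxide contribution → 9.909 μm/a
  chloride contribution → 6.806 μm/a
  total first-year rate 16.71 μm/a
Power-law: D(9) = r_corr · 9^0.523
  D(9) = 16.71 × 9^0.523 = 16.71 × 3.156 = 52.74 μm
  Mass loss = 52.74 μm × 7.85 g/cm³ = 414 g·m⁻²

D(9) = 414 g·m⁻²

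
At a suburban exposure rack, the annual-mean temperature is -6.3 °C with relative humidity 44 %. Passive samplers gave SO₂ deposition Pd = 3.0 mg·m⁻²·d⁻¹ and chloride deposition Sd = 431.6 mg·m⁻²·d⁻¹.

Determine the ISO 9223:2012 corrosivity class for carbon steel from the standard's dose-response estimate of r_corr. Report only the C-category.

C2

carbon steel: temperature factor f = +0.150·(-16.3) = -2.4450
  Pd branch = 1.77·Pd^0.52·e^(0.02·RH+f) = 0.6552 μm/a
  Sd branch = 0.102·Sd^0.62·e^(0.033·RH+0.04·T) = 14.57 μm/a
  sum: 0.6552 + 14.57 → r_corr = 15.23 μm/a
Category bounds: 1.3…25 μm/a bracket r_corr ⇒ C2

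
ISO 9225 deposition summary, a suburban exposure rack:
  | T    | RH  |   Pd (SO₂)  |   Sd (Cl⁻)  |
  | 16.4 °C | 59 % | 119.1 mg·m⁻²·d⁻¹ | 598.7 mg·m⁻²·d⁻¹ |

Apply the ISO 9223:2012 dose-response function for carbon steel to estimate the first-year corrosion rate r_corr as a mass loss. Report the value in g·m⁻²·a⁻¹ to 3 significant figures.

r_corr = 954 g·m⁻²·a⁻¹

carbon steel: f(T) = -0.054·(T−10) [T>10 °C] = -0.3456
  SO₂ term: 1.77·119.1^0.52·exp(0.02·59-0.3456) = 48.96
  Sd branch = 0.102·Sd^0.62·e^(0.033·RH+0.04·T) = 72.6 μm/a
  sum: 48.96 + 72.6 → r_corr = 121.6 μm/a
Convert to mass loss: 121.6 μm/a × 7.85 g/cm³ = 954.2 g·m⁻²·a⁻¹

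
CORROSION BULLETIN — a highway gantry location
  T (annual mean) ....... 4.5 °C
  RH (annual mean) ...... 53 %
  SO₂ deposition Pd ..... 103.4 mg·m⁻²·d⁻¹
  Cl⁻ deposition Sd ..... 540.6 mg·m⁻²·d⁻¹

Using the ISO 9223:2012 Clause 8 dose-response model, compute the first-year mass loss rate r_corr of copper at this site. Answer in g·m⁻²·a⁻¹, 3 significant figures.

r_corr = 6.03 g·m⁻²·a⁻¹

copper: f(T) = +0.126·(T−10) [T≤10 °C] = -0.6930
  sulphur-dioxide contribution → 0.2019 μm/a
  chloride contribution → 0.471 μm/a
  ⇒ r_corr(copper) = 0.6729 μm/a
Convert to mass loss: 0.6729 μm/a × 8.96 g/cm³ = 6.029 g·m⁻²·a⁻¹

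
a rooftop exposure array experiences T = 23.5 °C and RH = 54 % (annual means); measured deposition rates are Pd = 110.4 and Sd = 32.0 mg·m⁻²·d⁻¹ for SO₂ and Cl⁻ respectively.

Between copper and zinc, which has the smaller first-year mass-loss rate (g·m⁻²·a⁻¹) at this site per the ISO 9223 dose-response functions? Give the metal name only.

copper: f(T) = -0.080·(T−10) [T>10 °C] = -1.0800
  sulphur-dioxide contribution → 0.1479 μm/a
  chloride contribution → 0.5774 μm/a
  total first-year rate 0.7253 μm/a
  mass loss = 0.7253 μm/a × 8.96 g/cm³ = 6.499 g·m⁻²·a⁻¹
zinc: f(T) = -0.071·(T−10) [T>10 °C] = -0.9585
  sulphur-dioxide contribution → 0.4699 μm/a
  chloride contribution → 1.432 μm/a
  ⇒ r_corr(zinc) = 1.902 μm/a
  mass loss = 1.902 μm/a × 7.14 g/cm³ = 13.58 g·m⁻²·a⁻¹
Ordering by g·m⁻²·a⁻¹: zinc (13.6) > copper (6.5)

copper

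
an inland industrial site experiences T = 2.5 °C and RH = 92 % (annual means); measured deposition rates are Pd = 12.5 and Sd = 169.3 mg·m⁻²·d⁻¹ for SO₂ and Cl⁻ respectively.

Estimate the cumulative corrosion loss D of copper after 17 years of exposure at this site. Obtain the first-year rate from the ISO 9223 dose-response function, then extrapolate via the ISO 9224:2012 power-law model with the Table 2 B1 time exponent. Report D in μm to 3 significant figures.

D(17) = 14.4 μm

copper: T≤10 °C ⇒ hinge +0.126·(2.5−10) = -0.9450
  Pd branch = 0.0053·Pd^0.26·e^(0.059·RH+f) = 0.9045 μm/a
  Sd branch = 0.01025·Sd^0.27·e^(0.036·RH+0.049·T) = 1.271 μm/a
  sum: 0.9045 + 1.271 → r_corr = 2.175 μm/a
Long-term exponent b (ISO 9224 Table 2, B1) = 0.667
  D(17) = 2.175 × 17^0.667 = 2.175 × 6.618 = 14.4 μm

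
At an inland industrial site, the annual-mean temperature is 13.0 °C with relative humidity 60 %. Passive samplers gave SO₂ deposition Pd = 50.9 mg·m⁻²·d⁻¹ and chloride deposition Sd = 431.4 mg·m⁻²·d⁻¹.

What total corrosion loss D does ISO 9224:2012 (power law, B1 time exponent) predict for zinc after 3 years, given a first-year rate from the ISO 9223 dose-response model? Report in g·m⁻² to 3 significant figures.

D(3) = 63.5 g·m⁻²

zinc: f(T) = -0.071·(T−10) [T>10 °C] = -0.2130
  SO₂ term: 0.0129·50.9^0.44·exp(0.046·60-0.2130) = 0.9283
  Cl⁻ term: 0.0175·431.4^0.57·exp(0.008·60+0.085·13.0) = 2.712
  sum: 0.9283 + 2.712 → r_corr = 3.64 μm/a
Long-term exponent b (ISO 9224 Table 2, B1) = 0.813
  D(3) = 3.64 × 3^0.813 = 3.64 × 2.443 = 8.893 μm
  Mass loss = 8.893 μm × 7.14 g/cm³ = 63.49 g·m⁻²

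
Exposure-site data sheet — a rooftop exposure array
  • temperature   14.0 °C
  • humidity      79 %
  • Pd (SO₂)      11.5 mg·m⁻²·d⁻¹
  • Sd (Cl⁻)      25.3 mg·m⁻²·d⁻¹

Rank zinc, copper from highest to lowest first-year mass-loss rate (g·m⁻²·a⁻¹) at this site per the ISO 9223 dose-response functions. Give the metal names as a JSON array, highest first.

["copper", "zinc"]

zinc: temperature factor f = -0.071·(4.0) = -0.2840
  SO₂ term: 0.0129·11.5^0.44·exp(0.046·79-0.2840) = 1.077
  Cl⁻ term: 0.0175·25.3^0.57·exp(0.008·79+0.085·14.0) = 0.6825
  r_corr = 1.077 + 0.6825 = 1.759 μm/a
  mass loss = 1.759 μm/a × 7.14 g/cm³ = 12.56 g·m⁻²·a⁻¹
copper: T>10 °C ⇒ hinge -0.080·(14.0−10) = -0.3200
  SO₂ term: 0.0053·11.5^0.26·exp(0.059·79-0.3200) = 0.7679
  Sd branch = 0.01025·Sd^0.27·e^(0.036·RH+0.049·T) = 0.8368 μm/a
  sum: 0.7679 + 0.8368 → r_corr = 1.605 μm/a
  mass loss = 1.605 μm/a × 8.96 g/cm³ = 14.38 g·m⁻²·a⁻¹
Ordering by g·m⁻²·a⁻¹: copper (14.4) > zinc (12.6)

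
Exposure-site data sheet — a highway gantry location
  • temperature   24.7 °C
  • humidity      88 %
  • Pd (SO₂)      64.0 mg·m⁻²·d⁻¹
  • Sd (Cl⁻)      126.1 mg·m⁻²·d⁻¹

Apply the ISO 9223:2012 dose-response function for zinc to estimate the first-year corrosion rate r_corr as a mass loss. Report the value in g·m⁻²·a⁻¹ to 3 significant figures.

r_corr = 44.1 g·m⁻²·a⁻¹

zinc: temperature factor f = -0.071·(14.7) = -1.0437
  Pd branch = 0.0129·Pd^0.44·e^(0.046·RH+f) = 1.622 μm/a
  Sd branch = 0.0175·Sd^0.57·e^(0.008·RH+0.085·T) = 4.55 μm/a
  r_corr = 1.622 + 4.55 = 6.172 μm/a
Convert to mass loss: 6.172 μm/a × 7.14 g/cm³ = 44.07 g·m⁻²·a⁻¹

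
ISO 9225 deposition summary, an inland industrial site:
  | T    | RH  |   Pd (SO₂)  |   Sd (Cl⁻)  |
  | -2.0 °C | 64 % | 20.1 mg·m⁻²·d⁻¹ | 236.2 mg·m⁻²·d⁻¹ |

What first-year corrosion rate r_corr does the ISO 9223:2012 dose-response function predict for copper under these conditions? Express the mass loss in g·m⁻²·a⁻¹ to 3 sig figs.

r_corr = 4.64 g·m⁻²·a⁻¹

copper: T≤10 °C ⇒ hinge +0.126·(-2.0−10) = -1.5120
  sulphur-dioxide contribution → 0.1113 μm/a
  chloride contribution → 0.407 μm/a
  total first-year rate 0.5182 μm/a
Convert to mass loss: 0.5182 μm/a × 8.96 g/cm³ = 4.643 g·m⁻²·a⁻¹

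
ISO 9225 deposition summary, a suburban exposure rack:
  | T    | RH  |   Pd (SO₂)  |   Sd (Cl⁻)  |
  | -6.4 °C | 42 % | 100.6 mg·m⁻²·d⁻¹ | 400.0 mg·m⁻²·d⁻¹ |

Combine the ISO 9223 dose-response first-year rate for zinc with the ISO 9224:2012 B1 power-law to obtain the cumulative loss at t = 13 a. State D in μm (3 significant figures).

zinc: T≤10 °C ⇒ hinge +0.038·(-6.4−10) = -0.6232
  sulphur-dioxide contribution → 0.3632 μm/a
  chloride contribution → 0.4324 μm/a
  ⇒ r_corr(zinc) = 0.7956 μm/a
Power-law: D(13) = r_corr · 13^0.813
  D(13) = 0.7956 × 13^0.813 = 0.7956 × 8.047 = 6.402 μm

D(13) = 6.40 μm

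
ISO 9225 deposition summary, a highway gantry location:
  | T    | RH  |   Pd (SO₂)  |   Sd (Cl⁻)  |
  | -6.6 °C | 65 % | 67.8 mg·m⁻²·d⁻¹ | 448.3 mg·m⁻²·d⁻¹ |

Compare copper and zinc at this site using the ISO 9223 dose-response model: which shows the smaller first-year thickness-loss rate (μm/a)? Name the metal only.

copper

copper: f(T) = +0.126·(T−10) [T≤10 °C] = -2.0916
  Pd branch = 0.0053·Pd^0.26·e^(0.059·RH+f) = 0.09069 μm/a
  Sd branch = 0.01025·Sd^0.27·e^(0.036·RH+0.049·T) = 0.4004 μm/a
  sum: 0.09069 + 0.4004 → r_corr = 0.491 μm/a
zinc: f(T) = +0.038·(T−10) [T≤10 °C] = -0.6308
  Pd branch = 0.0129·Pd^0.44·e^(0.046·RH+f) = 0.8728 μm/a
  Sd branch = 0.0175·Sd^0.57·e^(0.008·RH+0.085·T) = 0.5453 μm/a
  r_corr = 0.8728 + 0.5453 = 1.418 μm/a
Ordering by μm/a: zinc (1.42) > copper (0.491)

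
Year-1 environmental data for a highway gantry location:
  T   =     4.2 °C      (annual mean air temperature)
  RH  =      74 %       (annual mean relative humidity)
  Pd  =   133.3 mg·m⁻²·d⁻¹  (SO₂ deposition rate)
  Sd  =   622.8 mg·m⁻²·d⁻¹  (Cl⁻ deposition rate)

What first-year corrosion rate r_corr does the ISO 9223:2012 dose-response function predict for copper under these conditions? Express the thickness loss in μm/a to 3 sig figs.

r_corr = 1.74 μm/a

copper: temperature factor f = +0.126·(-5.8) = -0.7308
  Pd branch = 0.0053·Pd^0.26·e^(0.059·RH+f) = 0.7169 μm/a
  Sd branch = 0.01025·Sd^0.27·e^(0.036·RH+0.049·T) = 1.027 μm/a
  sum: 0.7169 + 1.027 → r_corr = 1.744 μm/a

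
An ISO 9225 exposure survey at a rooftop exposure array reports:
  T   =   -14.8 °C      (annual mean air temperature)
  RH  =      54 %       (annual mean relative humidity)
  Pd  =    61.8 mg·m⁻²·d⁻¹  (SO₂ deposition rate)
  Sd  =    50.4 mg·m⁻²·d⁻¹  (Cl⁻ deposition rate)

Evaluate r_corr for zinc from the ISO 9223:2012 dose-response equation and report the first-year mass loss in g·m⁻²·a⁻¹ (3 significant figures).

r_corr = 3.15 g·m⁻²·a⁻¹

zinc: T≤10 °C ⇒ hinge +0.038·(-14.8−10) = -0.9424
  Pd branch = 0.0129·Pd^0.44·e^(0.046·RH+f) = 0.3699 μm/a
  Cl⁻ term: 0.0175·50.4^0.57·exp(0.008·54+0.085·-14.8) = 0.07156
  sum: 0.3699 + 0.07156 → r_corr = 0.4415 μm/a
Convert to mass loss: 0.4415 μm/a × 7.14 g/cm³ = 3.152 g·m⁻²·a⁻¹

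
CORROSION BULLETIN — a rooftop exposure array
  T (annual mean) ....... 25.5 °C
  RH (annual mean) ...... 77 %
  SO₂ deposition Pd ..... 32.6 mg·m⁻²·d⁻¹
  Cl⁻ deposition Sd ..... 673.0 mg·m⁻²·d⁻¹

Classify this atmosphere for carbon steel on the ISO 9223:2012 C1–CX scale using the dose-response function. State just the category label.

CX

carbon steel: T>10 °C ⇒ hinge -0.054·(25.5−10) = -0.8370
  SO₂ term: 1.77·32.6^0.52·exp(0.02·77-0.8370) = 21.89
  Sd branch = 0.102·Sd^0.62·e^(0.033·RH+0.04·T) = 203.5 μm/a
  r_corr = 21.89 + 203.5 = 225.4 μm/a
ISO 9223 Table 2 (carbon steel): 200 < 225 ≤ 700 μm/a ⇒ CX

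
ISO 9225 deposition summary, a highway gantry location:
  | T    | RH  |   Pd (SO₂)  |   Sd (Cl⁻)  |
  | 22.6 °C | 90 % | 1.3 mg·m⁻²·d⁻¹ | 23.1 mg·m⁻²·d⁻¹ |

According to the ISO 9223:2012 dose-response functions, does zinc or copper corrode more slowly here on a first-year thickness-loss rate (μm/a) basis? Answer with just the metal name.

zinc: T>10 °C ⇒ hinge -0.071·(22.6−10) = -0.8946
  sulphur-dioxide contribution → 0.3717 μm/a
  chloride contribution → 1.47 μm/a
  ⇒ r_corr(zinc) = 1.842 μm/a
copper: T>10 °C ⇒ hinge -0.080·(22.6−10) = -1.0080
  sulphur-dioxide contribution → 0.419 μm/a
  chloride contribution → 1.849 μm/a
  total first-year rate 2.268 μm/a
Ordering by μm/a: copper (2.27) > zinc (1.84)

zinc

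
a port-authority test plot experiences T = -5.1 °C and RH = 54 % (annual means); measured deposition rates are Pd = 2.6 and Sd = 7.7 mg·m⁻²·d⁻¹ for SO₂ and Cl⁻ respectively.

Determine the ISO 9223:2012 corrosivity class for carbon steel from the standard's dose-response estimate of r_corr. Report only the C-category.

C2

carbon steel: T≤10 °C ⇒ hinge +0.150·(-5.1−10) = -2.2650
  Pd branch = 1.77·Pd^0.52·e^(0.02·RH+f) = 0.8894 μm/a
  Cl⁻ term: 0.102·7.7^0.62·exp(0.033·54+0.04·-5.1) = 1.752
  sum: 0.8894 + 1.752 → r_corr = 2.641 μm/a
2.64 μm/a falls in (1.3, 25] for carbon steel → category C2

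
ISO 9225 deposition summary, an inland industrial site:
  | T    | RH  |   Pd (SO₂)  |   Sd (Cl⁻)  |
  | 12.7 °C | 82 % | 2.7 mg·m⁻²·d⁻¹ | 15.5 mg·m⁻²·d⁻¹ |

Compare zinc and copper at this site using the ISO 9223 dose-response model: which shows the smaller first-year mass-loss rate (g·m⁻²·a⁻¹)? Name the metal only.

zinc

zinc: temperature factor f = -0.071·(2.7) = -0.1917
  Pd branch = 0.0129·Pd^0.44·e^(0.046·RH+f) = 0.7166 μm/a
  Sd branch = 0.0175·Sd^0.57·e^(0.008·RH+0.085·T) = 0.4734 μm/a
  r_corr = 0.7166 + 0.4734 = 1.19 μm/a
  mass loss = 1.19 μm/a × 7.14 g/cm³ = 8.497 g·m⁻²·a⁻¹
copper: temperature factor f = -0.080·(2.7) = -0.2160
  SO₂ term: 0.0053·2.7^0.26·exp(0.059·82-0.2160) = 0.6978
  Cl⁻ term: 0.01025·15.5^0.27·exp(0.036·82+0.049·12.7) = 0.7663
  r_corr = 0.6978 + 0.7663 = 1.464 μm/a
  mass loss = 1.464 μm/a × 8.96 g/cm³ = 13.12 g·m⁻²·a⁻¹
Ordering by g·m⁻²·a⁻¹: copper (13.1) > zinc (8.5)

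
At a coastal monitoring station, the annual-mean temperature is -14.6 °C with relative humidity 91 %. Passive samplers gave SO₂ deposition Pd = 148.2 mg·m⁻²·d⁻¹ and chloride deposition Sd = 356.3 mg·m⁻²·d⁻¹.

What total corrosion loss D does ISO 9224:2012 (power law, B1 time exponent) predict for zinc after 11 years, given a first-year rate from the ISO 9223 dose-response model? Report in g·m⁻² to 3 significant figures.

zinc: f(T) = +0.038·(T−10) [T≤10 °C] = -0.9348
  SO₂ term: 0.0129·148.2^0.44·exp(0.046·91-0.9348) = 3.004
  Sd branch = 0.0175·Sd^0.57·e^(0.008·RH+0.085·T) = 0.2984 μm/a
  r_corr = 3.004 + 0.2984 = 3.303 μm/a
ISO 9224: D(t) = r_corr · t^b with b = 0.813 (zinc, B1)
  D(11) = 3.303 × 11^0.813 = 3.303 × 7.025 = 23.2 μm
  Mass loss = 23.2 μm × 7.14 g/cm³ = 165.7 g·m⁻²

D(11) = 166 g·m⁻²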